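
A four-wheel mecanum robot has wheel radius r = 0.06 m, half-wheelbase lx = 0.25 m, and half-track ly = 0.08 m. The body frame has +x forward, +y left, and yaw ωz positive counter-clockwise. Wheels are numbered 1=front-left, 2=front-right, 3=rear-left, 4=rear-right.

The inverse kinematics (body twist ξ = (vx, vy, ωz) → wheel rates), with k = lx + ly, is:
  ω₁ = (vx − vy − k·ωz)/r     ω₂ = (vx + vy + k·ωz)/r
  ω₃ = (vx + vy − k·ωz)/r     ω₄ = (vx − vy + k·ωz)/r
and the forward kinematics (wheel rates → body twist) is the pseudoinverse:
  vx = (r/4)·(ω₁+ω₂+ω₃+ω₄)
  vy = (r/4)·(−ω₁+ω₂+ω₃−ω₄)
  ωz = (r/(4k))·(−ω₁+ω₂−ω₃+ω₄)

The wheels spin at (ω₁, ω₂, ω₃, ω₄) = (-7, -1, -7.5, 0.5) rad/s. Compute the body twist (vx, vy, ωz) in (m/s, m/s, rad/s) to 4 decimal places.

k = lx + ly = 0.25 + 0.08 = 0.3300
ω₁+ω₂+ω₃+ω₄ = -15.0000  →  vx = (0.06/4)·-15.0000 = -0.2250
−ω₁+ω₂+ω₃−ω₄ = -2.0000  →  vy = (0.06/4)·-2.0000 = -0.0300
−ω₁+ω₂−ω₃+ω₄ = 14.0000  →  ωz = (0.06/1.3200)·14.0000 = 0.6364

(-0.2250, -0.0300, 0.6364)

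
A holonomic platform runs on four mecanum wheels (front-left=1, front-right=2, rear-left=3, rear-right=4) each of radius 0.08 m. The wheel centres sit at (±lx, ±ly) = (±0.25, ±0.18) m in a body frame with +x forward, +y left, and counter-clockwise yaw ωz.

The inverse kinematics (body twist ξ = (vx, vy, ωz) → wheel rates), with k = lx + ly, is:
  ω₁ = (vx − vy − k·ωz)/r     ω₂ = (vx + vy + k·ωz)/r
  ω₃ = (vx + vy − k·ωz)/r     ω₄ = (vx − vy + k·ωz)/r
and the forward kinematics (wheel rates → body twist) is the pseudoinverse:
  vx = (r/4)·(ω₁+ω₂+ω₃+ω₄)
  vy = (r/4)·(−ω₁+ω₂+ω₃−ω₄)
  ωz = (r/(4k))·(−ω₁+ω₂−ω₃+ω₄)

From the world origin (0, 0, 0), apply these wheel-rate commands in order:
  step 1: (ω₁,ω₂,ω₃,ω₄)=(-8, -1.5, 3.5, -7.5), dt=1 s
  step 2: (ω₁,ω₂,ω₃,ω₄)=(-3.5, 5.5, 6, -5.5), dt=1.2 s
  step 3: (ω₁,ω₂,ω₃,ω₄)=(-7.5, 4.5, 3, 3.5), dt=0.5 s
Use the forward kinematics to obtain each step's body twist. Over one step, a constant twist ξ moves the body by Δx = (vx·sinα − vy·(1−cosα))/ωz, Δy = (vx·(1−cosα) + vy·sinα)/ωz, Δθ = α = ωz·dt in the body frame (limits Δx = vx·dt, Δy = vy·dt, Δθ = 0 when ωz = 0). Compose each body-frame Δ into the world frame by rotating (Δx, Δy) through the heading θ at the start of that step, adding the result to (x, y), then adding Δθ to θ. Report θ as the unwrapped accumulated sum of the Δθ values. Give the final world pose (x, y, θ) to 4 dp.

(0.0188, 0.9369, -0.0581)

step 1: ξ=(vx,vy,ωz)=(-0.2700, 0.3500, -0.2093), dt=1.0 → body Δ=(-0.2315, 0.3756, -0.2093) → world pose (-0.2315, 0.3756, -0.2093)
step 2: ξ=(vx,vy,ωz)=(0.0500, 0.4100, -0.1163), dt=1.2 → body Δ=(0.0941, 0.4862, -0.1395) → world pose (-0.0385, 0.8317, -0.3488)
step 3: ξ=(vx,vy,ωz)=(0.0700, 0.2300, 0.5814), dt=0.5 → body Δ=(0.0179, 0.1184, 0.2907) → world pose (0.0188, 0.9369, -0.0581)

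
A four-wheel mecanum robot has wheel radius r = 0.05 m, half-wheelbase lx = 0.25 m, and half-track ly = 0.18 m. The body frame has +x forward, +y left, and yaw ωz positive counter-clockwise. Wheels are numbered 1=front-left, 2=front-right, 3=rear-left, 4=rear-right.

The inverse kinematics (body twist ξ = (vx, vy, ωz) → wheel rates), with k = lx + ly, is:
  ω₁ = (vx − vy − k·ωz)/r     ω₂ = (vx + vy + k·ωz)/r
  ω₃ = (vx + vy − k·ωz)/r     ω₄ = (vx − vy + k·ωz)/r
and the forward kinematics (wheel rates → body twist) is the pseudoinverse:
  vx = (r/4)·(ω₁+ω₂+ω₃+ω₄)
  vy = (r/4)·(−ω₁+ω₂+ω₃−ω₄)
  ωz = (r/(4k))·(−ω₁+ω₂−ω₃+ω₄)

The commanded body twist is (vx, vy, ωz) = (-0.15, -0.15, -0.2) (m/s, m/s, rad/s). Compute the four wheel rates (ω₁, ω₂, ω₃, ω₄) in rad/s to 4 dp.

k = lx + ly = 0.25 + 0.18 = 0.4300;  k·ωz = 0.4300·-0.2 = -0.0860
ω₁ (FL) = (vx − vy − k·ωz)/r = 0.0860/0.05 = 1.7200
ω₂ (FR) = (vx + vy + k·ωz)/r = -0.3860/0.05 = -7.7200
ω₃ (RL) = (vx + vy − k·ωz)/r = -0.2140/0.05 = -4.2800
ω₄ (RR) = (vx − vy + k·ωz)/r = -0.0860/0.05 = -1.7200

(1.7200, -7.7200, -4.2800, -1.7200)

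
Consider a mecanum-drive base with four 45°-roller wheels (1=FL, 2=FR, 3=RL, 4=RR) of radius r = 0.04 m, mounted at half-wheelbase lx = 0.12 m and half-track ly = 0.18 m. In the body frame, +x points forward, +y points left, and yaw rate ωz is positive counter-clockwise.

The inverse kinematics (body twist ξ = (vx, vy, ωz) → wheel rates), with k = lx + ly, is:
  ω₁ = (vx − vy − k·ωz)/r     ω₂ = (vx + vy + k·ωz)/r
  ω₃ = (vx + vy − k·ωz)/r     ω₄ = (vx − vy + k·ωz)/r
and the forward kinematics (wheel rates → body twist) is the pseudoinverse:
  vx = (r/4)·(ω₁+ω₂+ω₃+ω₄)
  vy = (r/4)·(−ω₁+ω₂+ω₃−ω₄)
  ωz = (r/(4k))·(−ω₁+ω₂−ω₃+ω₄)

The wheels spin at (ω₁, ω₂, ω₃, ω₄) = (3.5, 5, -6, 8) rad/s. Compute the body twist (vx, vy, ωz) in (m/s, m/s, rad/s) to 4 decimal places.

k = lx + ly = 0.12 + 0.18 = 0.3000
ω₁+ω₂+ω₃+ω₄ = 10.5000  →  vx = (0.04/4)·10.5000 = 0.1050
−ω₁+ω₂+ω₃−ω₄ = -12.5000  →  vy = (0.04/4)·-12.5000 = -0.1250
−ω₁+ω₂−ω₃+ω₄ = 15.5000  →  ωz = (0.04/1.2000)·15.5000 = 0.5167

(0.1050, -0.1250, 0.5167)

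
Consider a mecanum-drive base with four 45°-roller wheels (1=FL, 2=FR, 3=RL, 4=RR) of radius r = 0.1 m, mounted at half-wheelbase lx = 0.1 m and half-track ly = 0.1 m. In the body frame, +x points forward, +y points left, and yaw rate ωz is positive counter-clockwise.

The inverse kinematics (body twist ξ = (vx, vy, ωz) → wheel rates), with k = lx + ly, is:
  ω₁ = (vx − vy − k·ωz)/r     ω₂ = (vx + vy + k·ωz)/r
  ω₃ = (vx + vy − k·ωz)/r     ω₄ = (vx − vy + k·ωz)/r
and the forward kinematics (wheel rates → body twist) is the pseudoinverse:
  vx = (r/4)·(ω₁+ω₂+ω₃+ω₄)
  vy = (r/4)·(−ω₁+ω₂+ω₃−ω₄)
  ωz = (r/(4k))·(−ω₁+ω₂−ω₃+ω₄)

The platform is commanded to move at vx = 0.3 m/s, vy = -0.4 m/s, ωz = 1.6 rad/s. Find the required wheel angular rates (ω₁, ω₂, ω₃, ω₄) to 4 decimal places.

(3.8000, 2.2000, -4.2000, 10.2000)

k = lx + ly = 0.1 + 0.1 = 0.2000;  k·ωz = 0.2000·1.6 = 0.3200
ω₁ (FL) = (vx − vy − k·ωz)/r = 0.3800/0.1 = 3.8000
ω₂ (FR) = (vx + vy + k·ωz)/r = 0.2200/0.1 = 2.2000
ω₃ (RL) = (vx + vy − k·ωz)/r = -0.4200/0.1 = -4.2000
ω₄ (RR) = (vx − vy + k·ωz)/r = 1.0200/0.1 = 10.2000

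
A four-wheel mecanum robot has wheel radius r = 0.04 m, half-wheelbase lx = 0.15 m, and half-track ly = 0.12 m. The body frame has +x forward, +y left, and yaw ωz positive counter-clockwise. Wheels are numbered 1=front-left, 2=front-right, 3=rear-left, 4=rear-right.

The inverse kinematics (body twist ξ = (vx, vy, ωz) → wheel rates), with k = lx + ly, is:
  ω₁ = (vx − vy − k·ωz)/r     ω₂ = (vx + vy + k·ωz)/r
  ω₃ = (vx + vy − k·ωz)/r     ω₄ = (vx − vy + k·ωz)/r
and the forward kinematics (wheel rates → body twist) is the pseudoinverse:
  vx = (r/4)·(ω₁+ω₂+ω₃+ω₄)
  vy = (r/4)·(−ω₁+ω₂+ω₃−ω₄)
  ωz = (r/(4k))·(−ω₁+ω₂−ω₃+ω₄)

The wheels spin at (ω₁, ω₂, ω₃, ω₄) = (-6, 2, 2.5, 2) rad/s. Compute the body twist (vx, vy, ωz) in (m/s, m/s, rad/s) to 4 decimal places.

k = lx + ly = 0.15 + 0.12 = 0.2700
ω₁+ω₂+ω₃+ω₄ = 0.5000  →  vx = (0.04/4)·0.5000 = 0.0050
−ω₁+ω₂+ω₃−ω₄ = 8.5000  →  vy = (0.04/4)·8.5000 = 0.0850
−ω₁+ω₂−ω₃+ω₄ = 7.5000  →  ωz = (0.04/1.0800)·7.5000 = 0.2778

(0.0050, 0.0850, 0.2778)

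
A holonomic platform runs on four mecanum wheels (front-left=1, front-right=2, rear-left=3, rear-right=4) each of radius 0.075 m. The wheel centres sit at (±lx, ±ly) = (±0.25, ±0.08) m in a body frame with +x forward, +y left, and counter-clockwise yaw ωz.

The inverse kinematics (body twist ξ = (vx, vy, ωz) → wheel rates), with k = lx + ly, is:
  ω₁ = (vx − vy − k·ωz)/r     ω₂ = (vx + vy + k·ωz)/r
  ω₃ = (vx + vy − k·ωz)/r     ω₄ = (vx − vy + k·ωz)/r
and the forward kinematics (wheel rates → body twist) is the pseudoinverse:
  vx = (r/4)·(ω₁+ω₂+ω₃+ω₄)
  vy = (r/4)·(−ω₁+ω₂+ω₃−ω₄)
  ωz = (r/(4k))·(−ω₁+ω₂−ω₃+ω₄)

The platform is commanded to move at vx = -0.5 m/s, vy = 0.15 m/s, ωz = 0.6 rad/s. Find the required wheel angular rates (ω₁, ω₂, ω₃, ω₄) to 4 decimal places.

(-11.3067, -2.0267, -7.3067, -6.0267)

k = lx + ly = 0.25 + 0.08 = 0.3300;  k·ωz = 0.3300·0.6 = 0.1980
ω₁ (FL) = (vx − vy − k·ωz)/r = -0.8480/0.075 = -11.3067
ω₂ (FR) = (vx + vy + k·ωz)/r = -0.1520/0.075 = -2.0267
ω₃ (RL) = (vx + vy − k·ωz)/r = -0.5480/0.075 = -7.3067
ω₄ (RR) = (vx − vy + k·ωz)/r = -0.4520/0.075 = -6.0267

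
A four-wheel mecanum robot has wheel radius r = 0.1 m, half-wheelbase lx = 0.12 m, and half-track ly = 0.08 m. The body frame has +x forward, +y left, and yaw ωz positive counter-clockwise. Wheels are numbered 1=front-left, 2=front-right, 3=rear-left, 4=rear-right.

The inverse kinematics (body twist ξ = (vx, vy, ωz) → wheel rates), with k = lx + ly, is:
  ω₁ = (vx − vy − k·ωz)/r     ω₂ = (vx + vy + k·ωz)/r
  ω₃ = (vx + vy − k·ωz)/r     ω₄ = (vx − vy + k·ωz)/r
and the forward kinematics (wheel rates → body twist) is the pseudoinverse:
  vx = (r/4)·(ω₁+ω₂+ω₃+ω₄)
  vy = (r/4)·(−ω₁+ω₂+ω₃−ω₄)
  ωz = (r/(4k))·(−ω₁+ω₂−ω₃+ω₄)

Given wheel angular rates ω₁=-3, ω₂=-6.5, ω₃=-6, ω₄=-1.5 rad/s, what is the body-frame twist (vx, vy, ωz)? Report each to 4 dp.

(-0.4250, -0.2000, 0.1250)

k = lx + ly = 0.12 + 0.08 = 0.2000
ω₁+ω₂+ω₃+ω₄ = -17.0000  →  vx = (0.1/4)·-17.0000 = -0.4250
−ω₁+ω₂+ω₃−ω₄ = -8.0000  →  vy = (0.1/4)·-8.0000 = -0.2000
−ω₁+ω₂−ω₃+ω₄ = 1.0000  →  ωz = (0.1/0.8000)·1.0000 = 0.1250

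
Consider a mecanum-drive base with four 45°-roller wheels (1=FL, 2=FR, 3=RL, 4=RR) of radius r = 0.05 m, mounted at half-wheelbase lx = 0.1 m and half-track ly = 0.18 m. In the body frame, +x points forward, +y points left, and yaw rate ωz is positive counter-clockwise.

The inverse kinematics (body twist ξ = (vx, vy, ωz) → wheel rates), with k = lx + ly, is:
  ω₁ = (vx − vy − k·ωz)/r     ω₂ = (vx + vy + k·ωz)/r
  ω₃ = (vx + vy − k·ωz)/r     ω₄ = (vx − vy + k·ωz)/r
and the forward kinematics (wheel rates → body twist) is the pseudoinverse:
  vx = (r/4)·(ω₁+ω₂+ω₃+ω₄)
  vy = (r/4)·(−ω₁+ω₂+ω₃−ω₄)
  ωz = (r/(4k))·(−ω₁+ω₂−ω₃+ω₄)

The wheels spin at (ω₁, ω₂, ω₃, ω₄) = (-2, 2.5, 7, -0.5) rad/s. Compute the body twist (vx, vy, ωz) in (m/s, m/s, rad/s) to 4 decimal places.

(0.0875, 0.1500, -0.1339)

k = lx + ly = 0.1 + 0.18 = 0.2800
ω₁+ω₂+ω₃+ω₄ = 7.0000  →  vx = (0.05/4)·7.0000 = 0.0875
−ω₁+ω₂+ω₃−ω₄ = 12.0000  →  vy = (0.05/4)·12.0000 = 0.1500
−ω₁+ω₂−ω₃+ω₄ = -3.0000  →  ωz = (0.05/1.1200)·-3.0000 = -0.1339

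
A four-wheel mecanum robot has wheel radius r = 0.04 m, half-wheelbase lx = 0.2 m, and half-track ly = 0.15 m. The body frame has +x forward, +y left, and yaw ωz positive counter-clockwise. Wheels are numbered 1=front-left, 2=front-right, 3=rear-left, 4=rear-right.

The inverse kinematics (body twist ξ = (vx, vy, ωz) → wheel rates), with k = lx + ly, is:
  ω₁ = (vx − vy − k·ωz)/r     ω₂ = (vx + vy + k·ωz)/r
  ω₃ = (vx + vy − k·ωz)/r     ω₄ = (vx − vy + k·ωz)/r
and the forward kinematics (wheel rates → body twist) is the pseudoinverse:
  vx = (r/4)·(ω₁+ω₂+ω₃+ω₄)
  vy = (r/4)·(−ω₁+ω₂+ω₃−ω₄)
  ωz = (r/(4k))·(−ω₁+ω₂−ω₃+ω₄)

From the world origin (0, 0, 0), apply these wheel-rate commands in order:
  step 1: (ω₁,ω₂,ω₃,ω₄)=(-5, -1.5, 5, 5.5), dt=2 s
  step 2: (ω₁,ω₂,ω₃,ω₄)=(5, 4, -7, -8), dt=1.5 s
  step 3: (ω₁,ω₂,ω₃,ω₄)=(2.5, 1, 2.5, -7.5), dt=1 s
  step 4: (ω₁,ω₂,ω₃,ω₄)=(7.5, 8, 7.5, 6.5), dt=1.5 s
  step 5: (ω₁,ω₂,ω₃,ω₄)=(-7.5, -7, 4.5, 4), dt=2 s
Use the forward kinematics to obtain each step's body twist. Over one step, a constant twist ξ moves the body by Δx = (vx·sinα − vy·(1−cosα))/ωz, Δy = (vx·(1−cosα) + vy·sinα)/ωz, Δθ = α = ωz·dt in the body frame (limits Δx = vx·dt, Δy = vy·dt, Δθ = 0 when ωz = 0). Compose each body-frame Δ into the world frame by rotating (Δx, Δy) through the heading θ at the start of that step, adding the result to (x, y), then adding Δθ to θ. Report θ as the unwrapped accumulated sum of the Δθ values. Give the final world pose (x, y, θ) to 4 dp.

(0.2960, 0.1168, -0.2071)

step 1: ξ=(vx,vy,ωz)=(0.0400, 0.0300, 0.1143), dt=2.0 → body Δ=(0.0725, 0.0686, 0.2286) → world pose (0.0725, 0.0686, 0.2286)
step 2: ξ=(vx,vy,ωz)=(-0.0600, 0.0000, -0.0571), dt=1.5 → body Δ=(-0.0899, 0.0039, -0.0857) → world pose (-0.0159, 0.0520, 0.1429)
step 3: ξ=(vx,vy,ωz)=(-0.0150, 0.0850, -0.3286), dt=1.0 → body Δ=(-0.0009, 0.0859, -0.3286) → world pose (-0.0291, 0.1369, -0.1857)
step 4: ξ=(vx,vy,ωz)=(0.2950, 0.0150, -0.0143), dt=1.5 → body Δ=(0.4427, 0.0178, -0.0214) → world pose (0.4093, 0.0726, -0.2071)
step 5: ξ=(vx,vy,ωz)=(-0.0600, 0.0100, 0.0000), dt=2.0 → body Δ=(-0.1200, 0.0200, 0.0000) → world pose (0.2960, 0.1168, -0.2071)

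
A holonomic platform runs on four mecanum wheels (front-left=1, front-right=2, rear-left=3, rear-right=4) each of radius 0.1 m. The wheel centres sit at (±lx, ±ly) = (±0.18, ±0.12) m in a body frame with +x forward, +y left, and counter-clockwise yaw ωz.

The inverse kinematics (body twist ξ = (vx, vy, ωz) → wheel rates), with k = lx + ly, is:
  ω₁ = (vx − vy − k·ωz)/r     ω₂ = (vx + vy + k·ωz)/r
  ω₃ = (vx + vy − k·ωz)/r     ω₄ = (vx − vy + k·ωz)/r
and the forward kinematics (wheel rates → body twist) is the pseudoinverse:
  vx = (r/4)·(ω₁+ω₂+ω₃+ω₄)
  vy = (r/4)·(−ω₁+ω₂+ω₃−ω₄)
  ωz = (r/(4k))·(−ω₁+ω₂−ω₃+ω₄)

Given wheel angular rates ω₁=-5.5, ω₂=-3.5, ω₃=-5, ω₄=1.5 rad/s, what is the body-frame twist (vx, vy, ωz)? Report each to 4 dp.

(-0.3125, -0.1125, 0.7083)

k = lx + ly = 0.18 + 0.12 = 0.3000
ω₁+ω₂+ω₃+ω₄ = -12.5000  →  vx = (0.1/4)·-12.5000 = -0.3125
−ω₁+ω₂+ω₃−ω₄ = -4.5000  →  vy = (0.1/4)·-4.5000 = -0.1125
−ω₁+ω₂−ω₃+ω₄ = 8.5000  →  ωz = (0.1/1.2000)·8.5000 = 0.7083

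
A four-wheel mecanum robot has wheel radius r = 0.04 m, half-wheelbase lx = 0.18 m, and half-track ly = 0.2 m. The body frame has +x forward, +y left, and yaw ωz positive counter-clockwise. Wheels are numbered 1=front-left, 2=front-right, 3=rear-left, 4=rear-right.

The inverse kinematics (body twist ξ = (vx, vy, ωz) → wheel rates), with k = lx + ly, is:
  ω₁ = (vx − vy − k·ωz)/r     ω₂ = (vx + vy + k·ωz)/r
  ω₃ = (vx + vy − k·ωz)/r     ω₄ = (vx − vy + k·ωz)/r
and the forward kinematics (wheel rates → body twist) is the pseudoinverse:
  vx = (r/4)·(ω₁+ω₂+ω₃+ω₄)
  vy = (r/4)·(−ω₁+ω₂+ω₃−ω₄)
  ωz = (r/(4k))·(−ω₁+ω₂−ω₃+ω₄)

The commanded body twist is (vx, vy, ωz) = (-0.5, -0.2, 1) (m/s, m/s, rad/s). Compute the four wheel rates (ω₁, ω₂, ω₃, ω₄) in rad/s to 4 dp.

(-17.0000, -8.0000, -27.0000, 2.0000)

k = lx + ly = 0.18 + 0.2 = 0.3800;  k·ωz = 0.3800·1 = 0.3800
ω₁ (FL) = (vx − vy − k·ωz)/r = -0.6800/0.04 = -17.0000
ω₂ (FR) = (vx + vy + k·ωz)/r = -0.3200/0.04 = -8.0000
ω₃ (RL) = (vx + vy − k·ωz)/r = -1.0800/0.04 = -27.0000
ω₄ (RR) = (vx − vy + k·ωz)/r = 0.0800/0.04 = 2.0000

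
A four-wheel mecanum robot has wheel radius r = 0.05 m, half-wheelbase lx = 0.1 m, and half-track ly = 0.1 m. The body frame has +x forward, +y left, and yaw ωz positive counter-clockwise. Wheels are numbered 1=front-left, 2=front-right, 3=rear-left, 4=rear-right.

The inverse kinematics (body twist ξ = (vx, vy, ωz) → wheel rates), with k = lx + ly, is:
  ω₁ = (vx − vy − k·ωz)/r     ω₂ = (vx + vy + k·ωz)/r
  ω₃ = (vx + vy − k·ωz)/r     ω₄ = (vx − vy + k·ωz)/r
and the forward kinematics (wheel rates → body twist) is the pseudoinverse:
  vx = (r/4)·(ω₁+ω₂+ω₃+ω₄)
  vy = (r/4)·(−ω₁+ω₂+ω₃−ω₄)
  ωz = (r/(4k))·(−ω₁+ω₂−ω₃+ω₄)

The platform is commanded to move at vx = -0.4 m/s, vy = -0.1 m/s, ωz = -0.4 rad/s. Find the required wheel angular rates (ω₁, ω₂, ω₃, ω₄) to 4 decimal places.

(-4.4000, -11.6000, -8.4000, -7.6000)

k = lx + ly = 0.1 + 0.1 = 0.2000;  k·ωz = 0.2000·-0.4 = -0.0800
ω₁ (FL) = (vx − vy − k·ωz)/r = -0.2200/0.05 = -4.4000
ω₂ (FR) = (vx + vy + k·ωz)/r = -0.5800/0.05 = -11.6000
ω₃ (RL) = (vx + vy − k·ωz)/r = -0.4200/0.05 = -8.4000
ω₄ (RR) = (vx − vy + k·ωz)/r = -0.3800/0.05 = -7.6000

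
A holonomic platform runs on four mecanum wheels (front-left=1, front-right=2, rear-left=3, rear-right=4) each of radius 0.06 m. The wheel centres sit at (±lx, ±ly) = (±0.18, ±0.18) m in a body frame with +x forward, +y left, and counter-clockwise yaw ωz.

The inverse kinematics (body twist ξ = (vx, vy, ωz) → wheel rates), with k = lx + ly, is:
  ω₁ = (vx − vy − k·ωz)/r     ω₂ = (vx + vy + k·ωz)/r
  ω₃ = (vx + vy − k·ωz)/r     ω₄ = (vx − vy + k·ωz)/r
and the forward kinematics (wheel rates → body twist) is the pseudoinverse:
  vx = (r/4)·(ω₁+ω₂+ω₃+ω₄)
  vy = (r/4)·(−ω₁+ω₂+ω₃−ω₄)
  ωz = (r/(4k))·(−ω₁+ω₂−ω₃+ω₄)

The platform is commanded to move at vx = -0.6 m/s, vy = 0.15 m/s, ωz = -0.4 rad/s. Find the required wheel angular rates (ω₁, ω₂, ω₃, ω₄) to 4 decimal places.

k = lx + ly = 0.18 + 0.18 = 0.3600;  k·ωz = 0.3600·-0.4 = -0.1440
ω₁ (FL) = (vx − vy − k·ωz)/r = -0.6060/0.06 = -10.1000
ω₂ (FR) = (vx + vy + k·ωz)/r = -0.5940/0.06 = -9.9000
ω₃ (RL) = (vx + vy − k·ωz)/r = -0.3060/0.06 = -5.1000
ω₄ (RR) = (vx − vy + k·ωz)/r = -0.8940/0.06 = -14.9000

(-10.1000, -9.9000, -5.1000, -14.9000)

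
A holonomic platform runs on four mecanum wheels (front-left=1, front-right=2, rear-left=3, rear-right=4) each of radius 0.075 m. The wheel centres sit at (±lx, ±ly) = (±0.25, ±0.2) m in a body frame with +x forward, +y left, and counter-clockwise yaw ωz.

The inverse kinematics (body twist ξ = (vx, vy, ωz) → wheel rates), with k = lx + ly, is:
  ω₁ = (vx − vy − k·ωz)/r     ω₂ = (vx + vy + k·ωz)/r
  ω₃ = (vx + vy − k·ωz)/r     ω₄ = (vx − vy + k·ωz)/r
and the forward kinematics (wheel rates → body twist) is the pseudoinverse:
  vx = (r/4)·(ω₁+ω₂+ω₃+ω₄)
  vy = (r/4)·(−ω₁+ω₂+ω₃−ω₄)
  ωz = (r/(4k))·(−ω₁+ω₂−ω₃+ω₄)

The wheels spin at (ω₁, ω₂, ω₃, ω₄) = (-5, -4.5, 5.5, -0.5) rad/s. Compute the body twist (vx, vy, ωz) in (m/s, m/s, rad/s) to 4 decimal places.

(-0.0844, 0.1219, -0.2292)

k = lx + ly = 0.25 + 0.2 = 0.4500
ω₁+ω₂+ω₃+ω₄ = -4.5000  →  vx = (0.075/4)·-4.5000 = -0.0844
−ω₁+ω₂+ω₃−ω₄ = 6.5000  →  vy = (0.075/4)·6.5000 = 0.1219
−ω₁+ω₂−ω₃+ω₄ = -5.5000  →  ωz = (0.075/1.8000)·-5.5000 = -0.2292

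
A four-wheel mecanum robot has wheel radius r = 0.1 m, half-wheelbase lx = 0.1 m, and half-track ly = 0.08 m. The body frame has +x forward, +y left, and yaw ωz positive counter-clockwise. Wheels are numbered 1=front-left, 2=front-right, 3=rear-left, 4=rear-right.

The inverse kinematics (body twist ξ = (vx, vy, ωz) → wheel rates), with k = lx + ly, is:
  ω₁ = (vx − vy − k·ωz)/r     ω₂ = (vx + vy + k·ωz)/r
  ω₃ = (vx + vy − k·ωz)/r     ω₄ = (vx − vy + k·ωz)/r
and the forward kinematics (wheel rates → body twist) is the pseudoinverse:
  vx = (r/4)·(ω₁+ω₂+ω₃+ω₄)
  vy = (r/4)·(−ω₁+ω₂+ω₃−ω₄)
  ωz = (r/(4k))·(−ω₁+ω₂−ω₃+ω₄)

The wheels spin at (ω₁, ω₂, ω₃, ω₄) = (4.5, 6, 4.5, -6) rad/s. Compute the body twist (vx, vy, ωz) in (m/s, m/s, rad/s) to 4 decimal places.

k = lx + ly = 0.1 + 0.08 = 0.1800
ω₁+ω₂+ω₃+ω₄ = 9.0000  →  vx = (0.1/4)·9.0000 = 0.2250
−ω₁+ω₂+ω₃−ω₄ = 12.0000  →  vy = (0.1/4)·12.0000 = 0.3000
−ω₁+ω₂−ω₃+ω₄ = -9.0000  →  ωz = (0.1/0.7200)·-9.0000 = -1.2500

(0.2250, 0.3000, -1.2500)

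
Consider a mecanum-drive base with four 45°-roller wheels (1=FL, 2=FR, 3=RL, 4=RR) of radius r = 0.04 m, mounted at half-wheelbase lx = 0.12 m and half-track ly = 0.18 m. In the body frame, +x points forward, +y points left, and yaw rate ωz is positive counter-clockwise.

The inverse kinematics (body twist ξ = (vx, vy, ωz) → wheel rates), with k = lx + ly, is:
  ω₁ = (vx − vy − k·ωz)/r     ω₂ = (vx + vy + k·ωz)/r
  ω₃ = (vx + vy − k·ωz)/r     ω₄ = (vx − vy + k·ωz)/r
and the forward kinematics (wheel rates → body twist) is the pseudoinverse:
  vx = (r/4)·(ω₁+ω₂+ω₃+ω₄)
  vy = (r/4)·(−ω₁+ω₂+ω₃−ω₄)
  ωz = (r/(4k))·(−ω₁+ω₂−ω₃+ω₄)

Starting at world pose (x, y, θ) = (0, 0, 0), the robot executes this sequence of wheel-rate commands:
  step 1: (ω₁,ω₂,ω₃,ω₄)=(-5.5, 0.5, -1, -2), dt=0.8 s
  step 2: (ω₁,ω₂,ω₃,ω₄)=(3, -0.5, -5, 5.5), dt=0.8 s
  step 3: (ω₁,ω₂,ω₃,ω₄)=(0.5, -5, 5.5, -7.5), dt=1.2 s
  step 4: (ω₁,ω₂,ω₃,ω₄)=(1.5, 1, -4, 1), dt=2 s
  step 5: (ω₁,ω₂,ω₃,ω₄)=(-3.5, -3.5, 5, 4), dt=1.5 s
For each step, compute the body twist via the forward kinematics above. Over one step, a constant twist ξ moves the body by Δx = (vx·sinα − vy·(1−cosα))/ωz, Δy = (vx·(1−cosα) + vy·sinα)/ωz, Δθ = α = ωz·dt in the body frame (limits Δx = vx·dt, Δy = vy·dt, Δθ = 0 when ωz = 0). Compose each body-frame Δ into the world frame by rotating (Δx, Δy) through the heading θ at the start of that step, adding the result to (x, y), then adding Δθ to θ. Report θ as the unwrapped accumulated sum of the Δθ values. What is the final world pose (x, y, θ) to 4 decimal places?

(-0.0978, -0.0528, -0.1700)

step 1: ξ=(vx,vy,ωz)=(-0.0800, 0.0700, 0.1667), dt=0.8 → body Δ=(-0.0675, 0.0516, 0.1333) → world pose (-0.0675, 0.0516, 0.1333)
step 2: ξ=(vx,vy,ωz)=(0.0300, -0.1400, 0.2333), dt=0.8 → body Δ=(0.0343, -0.1091, 0.1867) → world pose (-0.0191, -0.0520, 0.3200)
step 3: ξ=(vx,vy,ωz)=(-0.0650, 0.0750, -0.6167), dt=1.2 → body Δ=(-0.0393, 0.1096, -0.7400) → world pose (-0.0908, 0.0396, -0.4200)
step 4: ξ=(vx,vy,ωz)=(-0.0050, -0.0550, 0.1500), dt=2.0 → body Δ=(0.0065, -0.1098, 0.3000) → world pose (-0.1296, -0.0633, -0.1200)
step 5: ξ=(vx,vy,ωz)=(0.0200, 0.0100, -0.0333), dt=1.5 → body Δ=(0.0304, 0.0142, -0.0500) → world pose (-0.0978, -0.0528, -0.1700)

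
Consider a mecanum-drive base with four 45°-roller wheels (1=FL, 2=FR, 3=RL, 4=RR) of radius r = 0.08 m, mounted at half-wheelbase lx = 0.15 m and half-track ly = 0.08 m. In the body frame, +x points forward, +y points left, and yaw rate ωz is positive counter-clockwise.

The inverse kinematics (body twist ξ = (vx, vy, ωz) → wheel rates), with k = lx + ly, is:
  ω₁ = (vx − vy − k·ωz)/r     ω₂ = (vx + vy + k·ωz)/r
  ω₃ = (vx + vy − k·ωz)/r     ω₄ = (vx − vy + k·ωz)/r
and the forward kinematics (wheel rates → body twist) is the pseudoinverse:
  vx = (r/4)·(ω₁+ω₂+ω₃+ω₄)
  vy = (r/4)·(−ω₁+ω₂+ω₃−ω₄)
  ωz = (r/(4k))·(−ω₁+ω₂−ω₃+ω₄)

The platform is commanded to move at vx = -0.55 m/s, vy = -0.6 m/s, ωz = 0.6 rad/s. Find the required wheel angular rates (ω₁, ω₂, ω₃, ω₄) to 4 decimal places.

k = lx + ly = 0.15 + 0.08 = 0.2300;  k·ωz = 0.2300·0.6 = 0.1380
ω₁ (FL) = (vx − vy − k·ωz)/r = -0.0880/0.08 = -1.1000
ω₂ (FR) = (vx + vy + k·ωz)/r = -1.0120/0.08 = -12.6500
ω₃ (RL) = (vx + vy − k·ωz)/r = -1.2880/0.08 = -16.1000
ω₄ (RR) = (vx − vy + k·ωz)/r = 0.1880/0.08 = 2.3500

(-1.1000, -12.6500, -16.1000, 2.3500)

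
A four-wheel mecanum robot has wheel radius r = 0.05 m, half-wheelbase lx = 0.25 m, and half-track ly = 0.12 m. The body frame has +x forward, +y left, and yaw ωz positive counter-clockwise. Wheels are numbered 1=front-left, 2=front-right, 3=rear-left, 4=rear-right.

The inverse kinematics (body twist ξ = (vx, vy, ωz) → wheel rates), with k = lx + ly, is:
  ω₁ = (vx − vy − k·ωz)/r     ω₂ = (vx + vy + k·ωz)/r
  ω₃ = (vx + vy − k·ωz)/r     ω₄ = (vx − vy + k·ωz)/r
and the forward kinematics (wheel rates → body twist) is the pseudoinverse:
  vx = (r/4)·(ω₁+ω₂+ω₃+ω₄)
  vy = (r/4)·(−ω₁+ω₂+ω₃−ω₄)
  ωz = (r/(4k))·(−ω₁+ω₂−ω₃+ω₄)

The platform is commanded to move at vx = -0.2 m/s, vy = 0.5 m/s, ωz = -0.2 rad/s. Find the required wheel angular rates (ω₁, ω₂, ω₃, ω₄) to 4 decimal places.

(-12.5200, 4.5200, 7.4800, -15.4800)

k = lx + ly = 0.25 + 0.12 = 0.3700;  k·ωz = 0.3700·-0.2 = -0.0740
ω₁ (FL) = (vx − vy − k·ωz)/r = -0.6260/0.05 = -12.5200
ω₂ (FR) = (vx + vy + k·ωz)/r = 0.2260/0.05 = 4.5200
ω₃ (RL) = (vx + vy − k·ωz)/r = 0.3740/0.05 = 7.4800
ω₄ (RR) = (vx − vy + k·ωz)/r = -0.7740/0.05 = -15.4800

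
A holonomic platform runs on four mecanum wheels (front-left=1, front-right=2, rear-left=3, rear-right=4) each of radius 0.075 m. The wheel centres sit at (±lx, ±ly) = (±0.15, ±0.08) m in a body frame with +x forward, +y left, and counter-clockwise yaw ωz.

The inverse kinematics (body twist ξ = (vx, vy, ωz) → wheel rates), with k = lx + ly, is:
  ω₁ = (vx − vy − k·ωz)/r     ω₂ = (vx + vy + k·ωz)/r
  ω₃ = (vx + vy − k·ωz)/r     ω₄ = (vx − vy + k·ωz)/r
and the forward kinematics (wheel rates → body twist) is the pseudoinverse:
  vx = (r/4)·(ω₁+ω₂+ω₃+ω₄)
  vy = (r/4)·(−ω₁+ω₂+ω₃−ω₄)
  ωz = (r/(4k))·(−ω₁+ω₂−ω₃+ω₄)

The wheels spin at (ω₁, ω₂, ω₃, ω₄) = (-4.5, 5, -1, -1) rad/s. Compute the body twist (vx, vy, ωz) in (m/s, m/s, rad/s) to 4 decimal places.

k = lx + ly = 0.15 + 0.08 = 0.2300
ω₁+ω₂+ω₃+ω₄ = -1.5000  →  vx = (0.075/4)·-1.5000 = -0.0281
−ω₁+ω₂+ω₃−ω₄ = 9.5000  →  vy = (0.075/4)·9.5000 = 0.1781
−ω₁+ω₂−ω₃+ω₄ = 9.5000  →  ωz = (0.075/0.9200)·9.5000 = 0.7745

(-0.0281, 0.1781, 0.7745)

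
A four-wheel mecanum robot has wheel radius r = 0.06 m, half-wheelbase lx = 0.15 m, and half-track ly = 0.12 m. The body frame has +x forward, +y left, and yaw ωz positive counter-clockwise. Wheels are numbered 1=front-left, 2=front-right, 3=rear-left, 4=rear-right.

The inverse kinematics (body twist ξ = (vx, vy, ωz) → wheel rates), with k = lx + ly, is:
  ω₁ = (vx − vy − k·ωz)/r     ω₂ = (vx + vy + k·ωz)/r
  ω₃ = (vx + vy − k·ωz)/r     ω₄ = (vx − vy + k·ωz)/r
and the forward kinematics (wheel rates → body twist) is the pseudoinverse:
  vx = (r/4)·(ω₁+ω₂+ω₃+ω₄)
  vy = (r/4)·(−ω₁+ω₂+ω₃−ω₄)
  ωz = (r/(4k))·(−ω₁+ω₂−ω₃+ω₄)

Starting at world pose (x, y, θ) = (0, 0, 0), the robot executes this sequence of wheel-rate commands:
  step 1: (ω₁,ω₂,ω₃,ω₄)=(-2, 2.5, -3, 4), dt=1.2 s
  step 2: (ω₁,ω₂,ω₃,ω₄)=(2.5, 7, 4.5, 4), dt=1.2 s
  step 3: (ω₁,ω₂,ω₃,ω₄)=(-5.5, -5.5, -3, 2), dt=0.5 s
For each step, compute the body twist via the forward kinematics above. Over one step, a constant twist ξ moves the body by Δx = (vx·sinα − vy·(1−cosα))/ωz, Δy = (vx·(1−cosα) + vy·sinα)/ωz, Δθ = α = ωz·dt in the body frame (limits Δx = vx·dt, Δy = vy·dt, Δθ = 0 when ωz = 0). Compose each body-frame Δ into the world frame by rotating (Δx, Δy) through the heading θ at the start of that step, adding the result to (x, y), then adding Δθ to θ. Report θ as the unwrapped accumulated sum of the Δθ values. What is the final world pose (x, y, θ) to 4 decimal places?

step 1: ξ=(vx,vy,ωz)=(0.0225, -0.0375, 0.6389), dt=1.2 → body Δ=(0.0409, -0.0309, 0.7667) → world pose (0.0409, -0.0309, 0.7667)
step 2: ξ=(vx,vy,ωz)=(0.2700, 0.0750, 0.2222), dt=1.2 → body Δ=(0.3082, 0.1319, 0.2667) → world pose (0.1714, 0.2780, 1.0333)
step 3: ξ=(vx,vy,ωz)=(-0.1800, -0.0750, 0.2778), dt=0.5 → body Δ=(-0.0871, -0.0436, 0.1389) → world pose (0.1642, 0.1808, 1.1722)

(0.1642, 0.1808, 1.1722)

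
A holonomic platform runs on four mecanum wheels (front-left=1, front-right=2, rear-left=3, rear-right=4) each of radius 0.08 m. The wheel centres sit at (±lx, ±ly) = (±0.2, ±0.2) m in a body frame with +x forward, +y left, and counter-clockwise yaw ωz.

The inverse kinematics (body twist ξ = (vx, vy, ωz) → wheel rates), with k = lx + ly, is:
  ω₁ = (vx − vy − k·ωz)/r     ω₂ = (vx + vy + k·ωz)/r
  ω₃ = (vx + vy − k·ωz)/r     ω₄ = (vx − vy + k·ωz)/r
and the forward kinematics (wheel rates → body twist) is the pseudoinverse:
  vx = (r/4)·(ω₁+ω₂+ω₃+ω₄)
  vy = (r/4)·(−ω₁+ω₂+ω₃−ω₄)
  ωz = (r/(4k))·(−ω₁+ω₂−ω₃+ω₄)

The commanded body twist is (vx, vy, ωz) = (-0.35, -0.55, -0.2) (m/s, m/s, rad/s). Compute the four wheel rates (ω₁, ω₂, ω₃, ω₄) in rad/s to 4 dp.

k = lx + ly = 0.2 + 0.2 = 0.4000;  k·ωz = 0.4000·-0.2 = -0.0800
ω₁ (FL) = (vx − vy − k·ωz)/r = 0.2800/0.08 = 3.5000
ω₂ (FR) = (vx + vy + k·ωz)/r = -0.9800/0.08 = -12.2500
ω₃ (RL) = (vx + vy − k·ωz)/r = -0.8200/0.08 = -10.2500
ω₄ (RR) = (vx − vy + k·ωz)/r = 0.1200/0.08 = 1.5000

(3.5000, -12.2500, -10.2500, 1.5000)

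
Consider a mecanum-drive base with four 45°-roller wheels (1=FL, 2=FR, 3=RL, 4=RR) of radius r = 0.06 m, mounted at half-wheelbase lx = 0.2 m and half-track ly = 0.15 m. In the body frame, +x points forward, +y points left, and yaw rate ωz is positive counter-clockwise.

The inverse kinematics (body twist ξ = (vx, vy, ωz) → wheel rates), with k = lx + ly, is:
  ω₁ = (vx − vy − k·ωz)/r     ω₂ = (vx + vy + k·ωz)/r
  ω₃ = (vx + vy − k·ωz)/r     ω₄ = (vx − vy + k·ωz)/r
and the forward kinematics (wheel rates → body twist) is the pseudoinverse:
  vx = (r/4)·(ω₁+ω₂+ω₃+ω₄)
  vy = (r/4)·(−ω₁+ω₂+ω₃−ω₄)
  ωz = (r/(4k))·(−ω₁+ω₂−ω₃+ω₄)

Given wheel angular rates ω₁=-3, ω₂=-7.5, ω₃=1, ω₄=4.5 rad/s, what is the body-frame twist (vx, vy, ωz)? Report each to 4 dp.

k = lx + ly = 0.2 + 0.15 = 0.3500
ω₁+ω₂+ω₃+ω₄ = -5.0000  →  vx = (0.06/4)·-5.0000 = -0.0750
−ω₁+ω₂+ω₃−ω₄ = -8.0000  →  vy = (0.06/4)·-8.0000 = -0.1200
−ω₁+ω₂−ω₃+ω₄ = -1.0000  →  ωz = (0.06/1.4000)·-1.0000 = -0.0429

(-0.0750, -0.1200, -0.0429)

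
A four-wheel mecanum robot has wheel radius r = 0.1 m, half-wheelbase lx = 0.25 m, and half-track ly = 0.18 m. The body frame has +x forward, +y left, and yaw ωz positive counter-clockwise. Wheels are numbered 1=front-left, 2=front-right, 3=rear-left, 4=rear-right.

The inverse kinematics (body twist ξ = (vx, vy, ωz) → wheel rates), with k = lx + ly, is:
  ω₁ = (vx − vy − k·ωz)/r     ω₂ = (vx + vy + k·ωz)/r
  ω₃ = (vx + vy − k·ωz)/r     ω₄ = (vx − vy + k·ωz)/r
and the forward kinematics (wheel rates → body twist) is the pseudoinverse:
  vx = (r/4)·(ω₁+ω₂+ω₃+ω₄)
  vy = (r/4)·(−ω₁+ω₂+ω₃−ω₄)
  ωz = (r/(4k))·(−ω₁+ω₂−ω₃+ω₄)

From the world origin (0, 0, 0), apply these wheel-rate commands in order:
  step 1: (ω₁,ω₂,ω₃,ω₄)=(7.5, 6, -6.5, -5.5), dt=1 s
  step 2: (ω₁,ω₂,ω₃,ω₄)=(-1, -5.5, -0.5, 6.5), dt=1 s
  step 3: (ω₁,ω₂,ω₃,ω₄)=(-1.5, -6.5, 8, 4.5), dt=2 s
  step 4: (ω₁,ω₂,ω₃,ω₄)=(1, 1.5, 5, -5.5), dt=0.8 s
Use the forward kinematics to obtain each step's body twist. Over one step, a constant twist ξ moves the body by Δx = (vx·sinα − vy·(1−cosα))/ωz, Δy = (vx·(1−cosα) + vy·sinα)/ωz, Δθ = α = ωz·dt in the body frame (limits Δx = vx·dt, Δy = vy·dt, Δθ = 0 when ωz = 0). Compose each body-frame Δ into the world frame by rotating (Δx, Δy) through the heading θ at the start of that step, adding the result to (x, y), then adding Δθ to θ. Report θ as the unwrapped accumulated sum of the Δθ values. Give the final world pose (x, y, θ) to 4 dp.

(0.4234, -0.4346, -1.3372)

step 1: ξ=(vx,vy,ωz)=(0.0375, -0.0625, -0.0291), dt=1.0 → body Δ=(0.0366, -0.0630, -0.0291) → world pose (0.0366, -0.0630, -0.0291)
step 2: ξ=(vx,vy,ωz)=(-0.0125, -0.2875, 0.1453), dt=1.0 → body Δ=(0.0084, -0.2874, 0.1453) → world pose (0.0366, -0.3506, 0.1163)
step 3: ξ=(vx,vy,ωz)=(0.1125, -0.0375, -0.4942), dt=2.0 → body Δ=(0.1560, -0.1658, -0.9884) → world pose (0.2108, -0.4971, -0.8721)
step 4: ξ=(vx,vy,ωz)=(0.0500, 0.2750, -0.5814), dt=0.8 → body Δ=(0.0888, 0.2030, -0.4651) → world pose (0.4234, -0.4346, -1.3372)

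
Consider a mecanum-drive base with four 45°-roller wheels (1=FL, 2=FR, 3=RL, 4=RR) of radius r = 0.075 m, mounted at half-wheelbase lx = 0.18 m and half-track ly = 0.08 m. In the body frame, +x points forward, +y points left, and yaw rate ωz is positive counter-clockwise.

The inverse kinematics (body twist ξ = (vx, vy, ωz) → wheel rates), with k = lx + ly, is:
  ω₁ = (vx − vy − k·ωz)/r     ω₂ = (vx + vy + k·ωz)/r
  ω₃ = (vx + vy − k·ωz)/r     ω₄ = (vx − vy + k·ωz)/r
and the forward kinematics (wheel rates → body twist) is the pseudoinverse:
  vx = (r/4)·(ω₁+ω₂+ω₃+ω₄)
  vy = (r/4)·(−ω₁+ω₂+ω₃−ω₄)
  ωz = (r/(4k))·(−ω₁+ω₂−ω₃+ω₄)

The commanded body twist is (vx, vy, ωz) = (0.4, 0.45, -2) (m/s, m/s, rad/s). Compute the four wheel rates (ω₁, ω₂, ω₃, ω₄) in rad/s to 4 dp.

(6.2667, 4.4000, 18.2667, -7.6000)

k = lx + ly = 0.18 + 0.08 = 0.2600;  k·ωz = 0.2600·-2 = -0.5200
ω₁ (FL) = (vx − vy − k·ωz)/r = 0.4700/0.075 = 6.2667
ω₂ (FR) = (vx + vy + k·ωz)/r = 0.3300/0.075 = 4.4000
ω₃ (RL) = (vx + vy − k·ωz)/r = 1.3700/0.075 = 18.2667
ω₄ (RR) = (vx − vy + k·ωz)/r = -0.5700/0.075 = -7.6000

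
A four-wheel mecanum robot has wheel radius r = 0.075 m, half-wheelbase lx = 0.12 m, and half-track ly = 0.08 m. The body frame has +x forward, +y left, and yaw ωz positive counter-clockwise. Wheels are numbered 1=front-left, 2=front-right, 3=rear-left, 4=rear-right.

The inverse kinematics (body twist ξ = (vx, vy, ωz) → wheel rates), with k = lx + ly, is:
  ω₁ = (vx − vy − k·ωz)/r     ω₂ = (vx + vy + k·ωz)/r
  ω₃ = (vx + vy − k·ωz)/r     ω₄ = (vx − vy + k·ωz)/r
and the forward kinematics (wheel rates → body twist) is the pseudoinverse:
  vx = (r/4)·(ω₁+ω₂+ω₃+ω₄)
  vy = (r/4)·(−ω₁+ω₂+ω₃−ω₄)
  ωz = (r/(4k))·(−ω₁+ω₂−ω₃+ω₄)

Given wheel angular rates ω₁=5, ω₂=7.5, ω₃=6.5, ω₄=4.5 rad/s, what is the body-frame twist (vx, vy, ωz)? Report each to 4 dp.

k = lx + ly = 0.12 + 0.08 = 0.2000
ω₁+ω₂+ω₃+ω₄ = 23.5000  →  vx = (0.075/4)·23.5000 = 0.4406
−ω₁+ω₂+ω₃−ω₄ = 4.5000  →  vy = (0.075/4)·4.5000 = 0.0844
−ω₁+ω₂−ω₃+ω₄ = 0.5000  →  ωz = (0.075/0.8000)·0.5000 = 0.0469

(0.4406, 0.0844, 0.0469)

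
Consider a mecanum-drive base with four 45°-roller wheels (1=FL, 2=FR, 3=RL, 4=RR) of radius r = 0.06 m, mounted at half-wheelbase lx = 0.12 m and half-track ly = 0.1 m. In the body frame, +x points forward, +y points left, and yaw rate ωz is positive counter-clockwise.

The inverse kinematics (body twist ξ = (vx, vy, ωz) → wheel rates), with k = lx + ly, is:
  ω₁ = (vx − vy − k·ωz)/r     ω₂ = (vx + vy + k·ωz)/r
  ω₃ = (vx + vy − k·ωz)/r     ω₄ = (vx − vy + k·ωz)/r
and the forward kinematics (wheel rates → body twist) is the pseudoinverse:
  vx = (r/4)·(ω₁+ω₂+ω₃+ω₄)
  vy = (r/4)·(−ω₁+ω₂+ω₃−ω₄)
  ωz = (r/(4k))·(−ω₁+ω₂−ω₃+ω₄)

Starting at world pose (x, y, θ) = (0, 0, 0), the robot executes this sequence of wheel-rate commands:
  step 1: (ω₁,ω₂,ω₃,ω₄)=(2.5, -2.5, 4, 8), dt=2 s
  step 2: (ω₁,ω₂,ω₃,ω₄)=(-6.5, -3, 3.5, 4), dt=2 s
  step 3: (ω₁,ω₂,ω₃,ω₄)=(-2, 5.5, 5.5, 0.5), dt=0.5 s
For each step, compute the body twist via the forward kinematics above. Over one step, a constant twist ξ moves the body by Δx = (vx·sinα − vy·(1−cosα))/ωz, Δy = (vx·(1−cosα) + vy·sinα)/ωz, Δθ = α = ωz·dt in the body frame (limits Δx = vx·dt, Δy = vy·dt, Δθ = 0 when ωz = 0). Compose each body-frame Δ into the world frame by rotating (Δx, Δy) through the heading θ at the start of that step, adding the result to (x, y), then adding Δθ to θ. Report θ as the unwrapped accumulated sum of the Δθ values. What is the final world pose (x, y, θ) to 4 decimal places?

step 1: ξ=(vx,vy,ωz)=(0.1800, -0.1350, -0.0682), dt=2.0 → body Δ=(0.3405, -0.2937, -0.1364) → world pose (0.3405, -0.2937, -0.1364)
step 2: ξ=(vx,vy,ωz)=(-0.0300, 0.0450, 0.2727), dt=2.0 → body Δ=(-0.0810, 0.0696, 0.5455) → world pose (0.2697, -0.2137, 0.4091)
step 3: ξ=(vx,vy,ωz)=(0.1425, 0.1875, 0.1705), dt=0.5 → body Δ=(0.0672, 0.0967, 0.0852) → world pose (0.2929, -0.0983, 0.4943)

(0.2929, -0.0983, 0.4943)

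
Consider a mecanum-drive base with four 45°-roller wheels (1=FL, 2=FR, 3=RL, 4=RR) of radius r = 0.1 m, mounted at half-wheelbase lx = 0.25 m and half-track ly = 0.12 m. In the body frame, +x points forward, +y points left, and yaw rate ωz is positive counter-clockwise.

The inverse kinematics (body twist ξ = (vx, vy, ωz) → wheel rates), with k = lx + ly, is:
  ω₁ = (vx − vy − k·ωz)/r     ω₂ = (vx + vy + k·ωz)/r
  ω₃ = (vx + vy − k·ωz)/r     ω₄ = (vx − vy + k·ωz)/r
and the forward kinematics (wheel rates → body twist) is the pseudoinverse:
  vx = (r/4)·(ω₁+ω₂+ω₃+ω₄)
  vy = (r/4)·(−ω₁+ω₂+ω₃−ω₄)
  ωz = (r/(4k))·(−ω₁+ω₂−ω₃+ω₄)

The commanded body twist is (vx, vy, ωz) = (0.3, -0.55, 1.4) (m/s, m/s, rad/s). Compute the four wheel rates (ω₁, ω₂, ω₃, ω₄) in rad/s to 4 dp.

k = lx + ly = 0.25 + 0.12 = 0.3700;  k·ωz = 0.3700·1.4 = 0.5180
ω₁ (FL) = (vx − vy − k·ωz)/r = 0.3320/0.1 = 3.3200
ω₂ (FR) = (vx + vy + k·ωz)/r = 0.2680/0.1 = 2.6800
ω₃ (RL) = (vx + vy − k·ωz)/r = -0.7680/0.1 = -7.6800
ω₄ (RR) = (vx − vy + k·ωz)/r = 1.3680/0.1 = 13.6800

(3.3200, 2.6800, -7.6800, 13.6800)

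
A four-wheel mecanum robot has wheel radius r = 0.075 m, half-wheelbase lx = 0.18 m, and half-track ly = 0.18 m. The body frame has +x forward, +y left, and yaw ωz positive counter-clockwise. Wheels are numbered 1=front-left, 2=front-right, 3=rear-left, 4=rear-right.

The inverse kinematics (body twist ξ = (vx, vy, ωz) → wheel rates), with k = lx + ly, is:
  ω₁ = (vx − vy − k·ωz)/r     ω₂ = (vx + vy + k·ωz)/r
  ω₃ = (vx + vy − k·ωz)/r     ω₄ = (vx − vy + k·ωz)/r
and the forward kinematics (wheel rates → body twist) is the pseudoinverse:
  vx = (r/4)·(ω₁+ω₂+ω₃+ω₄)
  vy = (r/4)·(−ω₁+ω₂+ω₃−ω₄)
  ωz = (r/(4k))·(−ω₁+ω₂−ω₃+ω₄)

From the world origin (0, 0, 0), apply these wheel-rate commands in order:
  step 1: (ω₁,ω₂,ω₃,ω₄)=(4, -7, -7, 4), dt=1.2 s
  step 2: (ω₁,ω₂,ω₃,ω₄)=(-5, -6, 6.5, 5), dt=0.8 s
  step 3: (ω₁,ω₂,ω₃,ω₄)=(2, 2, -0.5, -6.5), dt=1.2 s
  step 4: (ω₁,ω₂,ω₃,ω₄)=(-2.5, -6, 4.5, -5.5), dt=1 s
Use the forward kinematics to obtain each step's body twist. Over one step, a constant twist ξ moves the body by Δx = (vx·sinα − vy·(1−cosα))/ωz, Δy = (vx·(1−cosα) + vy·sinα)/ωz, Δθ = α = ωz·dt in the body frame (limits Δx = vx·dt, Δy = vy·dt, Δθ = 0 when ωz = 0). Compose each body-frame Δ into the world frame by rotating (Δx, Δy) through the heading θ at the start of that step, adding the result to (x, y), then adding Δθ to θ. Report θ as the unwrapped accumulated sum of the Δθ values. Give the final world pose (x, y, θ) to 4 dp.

step 1: ξ=(vx,vy,ωz)=(-0.1125, -0.4125, 0.0000), dt=1.2 → body Δ=(-0.1350, -0.4950, 0.0000) → world pose (-0.1350, -0.4950, 0.0000)
step 2: ξ=(vx,vy,ωz)=(0.0094, 0.0094, -0.1302), dt=0.8 → body Δ=(0.0079, 0.0071, -0.1042) → world pose (-0.1271, -0.4879, -0.1042)
step 3: ξ=(vx,vy,ωz)=(-0.0563, 0.1125, -0.3125), dt=1.2 → body Δ=(-0.0409, 0.1444, -0.3750) → world pose (-0.1528, -0.3401, -0.4792)
step 4: ξ=(vx,vy,ωz)=(-0.1781, 0.1219, -0.7031), dt=1.0 → body Δ=(-0.1227, 0.1722, -0.7031) → world pose (-0.1823, -0.1307, -1.1823)

(-0.1823, -0.1307, -1.1823)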